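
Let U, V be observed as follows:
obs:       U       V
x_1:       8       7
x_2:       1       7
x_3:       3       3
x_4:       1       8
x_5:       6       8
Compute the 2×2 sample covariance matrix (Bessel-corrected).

Step 1 — column means:
  mean(U) = (8 + 1 + 3 + 1 + 6) / 5 = 19/5 = 3.8
  mean(V) = (7 + 7 + 3 + 8 + 8) / 5 = 33/5 = 6.6

Step 2 — sample covariance S[i,j] = (1/(n-1)) · Σ_k (x_{k,i} - mean_i) · (x_{k,j} - mean_j), with n-1 = 4.
  S[U,U] = ((4.2)·(4.2) + (-2.8)·(-2.8) + (-0.8)·(-0.8) + (-2.8)·(-2.8) + (2.2)·(2.2)) / 4 = 38.8/4 = 9.7
  S[U,V] = ((4.2)·(0.4) + (-2.8)·(0.4) + (-0.8)·(-3.6) + (-2.8)·(1.4) + (2.2)·(1.4)) / 4 = 2.6/4 = 0.65
  S[V,V] = ((0.4)·(0.4) + (0.4)·(0.4) + (-3.6)·(-3.6) + (1.4)·(1.4) + (1.4)·(1.4)) / 4 = 17.2/4 = 4.3

S is symmetric (S[j,i] = S[i,j]). Assembling:

S = [[9.7, 0.65],
 [0.65, 4.3]]


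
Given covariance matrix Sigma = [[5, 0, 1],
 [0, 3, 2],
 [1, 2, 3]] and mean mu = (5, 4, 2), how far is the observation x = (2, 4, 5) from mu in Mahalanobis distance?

Step 1 — centre the observation: (x - mu) = (-3, 0, 3).

Step 2 — invert Sigma (cofactor / det for 3×3, or solve directly):
  Sigma^{-1} = [[0.2273, 0.0909, -0.1364],
 [0.0909, 0.6364, -0.4545],
 [-0.1364, -0.4545, 0.6818]].

Step 3 — form the quadratic (x - mu)^T · Sigma^{-1} · (x - mu):
  Sigma^{-1} · (x - mu) = (-1.0909, -1.6364, 2.4545).
  (x - mu)^T · [Sigma^{-1} · (x - mu)] = (-3)·(-1.0909) + (0)·(-1.6364) + (3)·(2.4545) = 10.6364.

Step 4 — take square root: d = √(10.6364) ≈ 3.2613.

d(x, mu) = √(10.6364) ≈ 3.2613


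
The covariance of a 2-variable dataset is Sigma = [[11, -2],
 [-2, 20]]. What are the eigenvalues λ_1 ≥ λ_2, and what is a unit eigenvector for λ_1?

Step 1 — characteristic polynomial of 2×2 Sigma:
  det(Sigma - λI) = λ² - trace · λ + det = 0.
  trace = 11 + 20 = 31, det = 11·20 - (-2)² = 216.
Step 2 — discriminant:
  Δ = trace² - 4·det = 961 - 864 = 97.
Step 3 — eigenvalues:
  λ = (trace ± √Δ)/2 = (31 ± 9.8489)/2,
  λ_1 = 20.4244,  λ_2 = 10.5756.

Step 4 — unit eigenvector for λ_1: solve (Sigma - λ_1 I)v = 0. First row:
  (11 - 20.4244)·v_x + (-2)·v_y = 0, i.e. (-9.4244)·v_x + (-2)·v_y = 0,
  so v ∝ (b, λ_1 - a) = (-2, 9.4244); multiply by -1 so the first entry is positive: u = (2, -9.4244).
  ||u|| = √((2)² + (-9.4244)²) = √(92.8199) ≈ 9.6343,
  v_1 = u/||u|| ≈ (0.2076, -0.9782) (||v_1|| = 1).

λ_1 = 20.4244,  λ_2 = 10.5756;  v_1 ≈ (0.2076, -0.9782)


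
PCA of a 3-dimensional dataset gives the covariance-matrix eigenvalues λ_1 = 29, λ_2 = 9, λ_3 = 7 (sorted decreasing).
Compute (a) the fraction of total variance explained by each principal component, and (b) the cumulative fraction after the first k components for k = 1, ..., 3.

Step 1 — total variance = trace(Sigma) = Σ λ_i = 29 + 9 + 7 = 45.

Step 2 — fraction explained by component i = λ_i / Σ λ:
  PC1: 29/45 = 0.6444
  PC2: 9/45 = 0.2
  PC3: 7/45 = 0.1556

Step 3 — cumulative fraction after k components = (λ_1 + ... + λ_k) / Σ λ:
  k = 1: 29/45 = 0.6444
  k = 2: (29 + 9)/45 = 38/45 = 0.8444
  k = 3: (29 + 9 + 7)/45 = 45/45 = 1

Summary (fraction, with percent):

explained: PC1 0.6444 (64.44%), PC2 0.2 (20%), PC3 0.1556 (15.56%);  cumulative: 0.6444, 0.8444, 1


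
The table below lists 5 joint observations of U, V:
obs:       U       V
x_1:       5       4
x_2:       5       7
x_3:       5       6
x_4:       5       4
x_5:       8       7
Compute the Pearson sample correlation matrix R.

Step 1 — column means:
  mean(U) = (5 + 5 + 5 + 5 + 8) / 5 = 28/5 = 5.6
  mean(V) = (4 + 7 + 6 + 4 + 7) / 5 = 28/5 = 5.6

Step 2 — sample variances and covariances s[i,j] = (1/(n-1)) · Σ_k (x_{k,i} - mean_i) · (x_{k,j} - mean_j), with n-1 = 4:
  s[U,U] = ((-0.6)·(-0.6) + (-0.6)·(-0.6) + (-0.6)·(-0.6) + (-0.6)·(-0.6) + (2.4)·(2.4)) / 4 = 7.2/4 = 1.8
  s[U,V] = ((-0.6)·(-1.6) + (-0.6)·(1.4) + (-0.6)·(0.4) + (-0.6)·(-1.6) + (2.4)·(1.4)) / 4 = 4.2/4 = 1.05
  s[V,V] = ((-1.6)·(-1.6) + (1.4)·(1.4) + (0.4)·(0.4) + (-1.6)·(-1.6) + (1.4)·(1.4)) / 4 = 9.2/4 = 2.3
  Sample standard deviations s_i = √(s[i,i]):
  s(U) = √(1.8) = 1.3416
  s(V) = √(2.3) = 1.5166

Step 3 — r_{ij} = s_{ij} / (s_i · s_j):
  r[U,U] = 1 (diagonal).
  r[U,V] = 1.05 / (1.3416 · 1.5166) = 1.05 / 2.0347 = 0.516
  r[V,V] = 1 (diagonal).

R is symmetric with unit diagonal. Assembling:

R = [[1, 0.516],
 [0.516, 1]]


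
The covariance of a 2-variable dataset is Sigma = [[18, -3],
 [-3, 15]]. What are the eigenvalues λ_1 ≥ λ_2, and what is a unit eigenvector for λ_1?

Step 1 — characteristic polynomial of 2×2 Sigma:
  det(Sigma - λI) = λ² - trace · λ + det = 0.
  trace = 18 + 15 = 33, det = 18·15 - (-3)² = 261.
Step 2 — discriminant:
  Δ = trace² - 4·det = 1089 - 1044 = 45.
Step 3 — eigenvalues:
  λ = (trace ± √Δ)/2 = (33 ± 6.7082)/2,
  λ_1 = 19.8541,  λ_2 = 13.1459.

Step 4 — unit eigenvector for λ_1: solve (Sigma - λ_1 I)v = 0. First row:
  (18 - 19.8541)·v_x + (-3)·v_y = 0, i.e. (-1.8541)·v_x + (-3)·v_y = 0,
  so v ∝ (b, λ_1 - a) = (-3, 1.8541); multiply by -1 so the first entry is positive: u = (3, -1.8541).
  ||u|| = √((3)² + (-1.8541)²) = √(12.4377) ≈ 3.5267,
  v_1 = u/||u|| ≈ (0.8507, -0.5257) (||v_1|| = 1).

λ_1 = 19.8541,  λ_2 = 13.1459;  v_1 ≈ (0.8507, -0.5257)


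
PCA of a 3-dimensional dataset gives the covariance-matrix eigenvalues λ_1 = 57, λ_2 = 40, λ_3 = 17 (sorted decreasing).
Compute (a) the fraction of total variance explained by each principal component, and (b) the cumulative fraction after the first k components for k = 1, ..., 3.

Step 1 — total variance = trace(Sigma) = Σ λ_i = 57 + 40 + 17 = 114.

Step 2 — fraction explained by component i = λ_i / Σ λ:
  PC1: 57/114 = 0.5
  PC2: 40/114 = 0.3509
  PC3: 17/114 = 0.1491

Step 3 — cumulative fraction after k components = (λ_1 + ... + λ_k) / Σ λ:
  k = 1: 57/114 = 0.5
  k = 2: (57 + 40)/114 = 97/114 = 0.8509
  k = 3: (57 + 40 + 17)/114 = 114/114 = 1

Summary (fraction, with percent):

explained: PC1 0.5 (50%), PC2 0.3509 (35.09%), PC3 0.1491 (14.91%);  cumulative: 0.5, 0.8509, 1


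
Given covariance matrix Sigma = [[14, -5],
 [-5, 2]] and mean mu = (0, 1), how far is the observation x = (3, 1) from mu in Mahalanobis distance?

Step 1 — centre the observation: (x - mu) = (3, 0).

Step 2 — invert Sigma. det(Sigma) = 14·2 - (-5)² = 3.
  Sigma^{-1} = (1/det) · [[d, -b], [-b, a]] = [[0.6667, 1.6667],
 [1.6667, 4.6667]].

Step 3 — form the quadratic (x - mu)^T · Sigma^{-1} · (x - mu):
  Sigma^{-1} · (x - mu) = (2, 5).
  (x - mu)^T · [Sigma^{-1} · (x - mu)] = (3)·(2) + (0)·(5) = 6.

Step 4 — take square root: d = √(6) ≈ 2.4495.

d(x, mu) = √(6) ≈ 2.4495


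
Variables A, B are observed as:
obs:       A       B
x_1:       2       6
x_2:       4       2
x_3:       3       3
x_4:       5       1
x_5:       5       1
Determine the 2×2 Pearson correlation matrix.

Step 1 — column means:
  mean(A) = (2 + 4 + 3 + 5 + 5) / 5 = 19/5 = 3.8
  mean(B) = (6 + 2 + 3 + 1 + 1) / 5 = 13/5 = 2.6

Step 2 — sample variances and covariances s[i,j] = (1/(n-1)) · Σ_k (x_{k,i} - mean_i) · (x_{k,j} - mean_j), with n-1 = 4:
  s[A,A] = ((-1.8)·(-1.8) + (0.2)·(0.2) + (-0.8)·(-0.8) + (1.2)·(1.2) + (1.2)·(1.2)) / 4 = 6.8/4 = 1.7
  s[A,B] = ((-1.8)·(3.4) + (0.2)·(-0.6) + (-0.8)·(0.4) + (1.2)·(-1.6) + (1.2)·(-1.6)) / 4 = -10.4/4 = -2.6
  s[B,B] = ((3.4)·(3.4) + (-0.6)·(-0.6) + (0.4)·(0.4) + (-1.6)·(-1.6) + (-1.6)·(-1.6)) / 4 = 17.2/4 = 4.3
  Sample standard deviations s_i = √(s[i,i]):
  s(A) = √(1.7) = 1.3038
  s(B) = √(4.3) = 2.0736

Step 3 — r_{ij} = s_{ij} / (s_i · s_j):
  r[A,A] = 1 (diagonal).
  r[A,B] = -2.6 / (1.3038 · 2.0736) = -2.6 / 2.7037 = -0.9616
  r[B,B] = 1 (diagonal).

R is symmetric with unit diagonal. Assembling:

R = [[1, -0.9616],
 [-0.9616, 1]]


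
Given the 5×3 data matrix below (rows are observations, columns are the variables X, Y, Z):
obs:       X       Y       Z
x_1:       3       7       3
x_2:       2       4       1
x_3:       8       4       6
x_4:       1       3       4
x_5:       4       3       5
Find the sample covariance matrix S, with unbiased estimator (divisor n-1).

Step 1 — column means:
  mean(X) = (3 + 2 + 8 + 1 + 4) / 5 = 18/5 = 3.6
  mean(Y) = (7 + 4 + 4 + 3 + 3) / 5 = 21/5 = 4.2
  mean(Z) = (3 + 1 + 6 + 4 + 5) / 5 = 19/5 = 3.8

Step 2 — sample covariance S[i,j] = (1/(n-1)) · Σ_k (x_{k,i} - mean_i) · (x_{k,j} - mean_j), with n-1 = 4.
  S[X,X] = ((-0.6)·(-0.6) + (-1.6)·(-1.6) + (4.4)·(4.4) + (-2.6)·(-2.6) + (0.4)·(0.4)) / 4 = 29.2/4 = 7.3
  S[X,Y] = ((-0.6)·(2.8) + (-1.6)·(-0.2) + (4.4)·(-0.2) + (-2.6)·(-1.2) + (0.4)·(-1.2)) / 4 = 0.4/4 = 0.1
  S[X,Z] = ((-0.6)·(-0.8) + (-1.6)·(-2.8) + (4.4)·(2.2) + (-2.6)·(0.2) + (0.4)·(1.2)) / 4 = 14.6/4 = 3.65
  S[Y,Y] = ((2.8)·(2.8) + (-0.2)·(-0.2) + (-0.2)·(-0.2) + (-1.2)·(-1.2) + (-1.2)·(-1.2)) / 4 = 10.8/4 = 2.7
  S[Y,Z] = ((2.8)·(-0.8) + (-0.2)·(-2.8) + (-0.2)·(2.2) + (-1.2)·(0.2) + (-1.2)·(1.2)) / 4 = -3.8/4 = -0.95
  S[Z,Z] = ((-0.8)·(-0.8) + (-2.8)·(-2.8) + (2.2)·(2.2) + (0.2)·(0.2) + (1.2)·(1.2)) / 4 = 14.8/4 = 3.7

S is symmetric (S[j,i] = S[i,j]). Assembling:

S = [[7.3, 0.1, 3.65],
 [0.1, 2.7, -0.95],
 [3.65, -0.95, 3.7]]


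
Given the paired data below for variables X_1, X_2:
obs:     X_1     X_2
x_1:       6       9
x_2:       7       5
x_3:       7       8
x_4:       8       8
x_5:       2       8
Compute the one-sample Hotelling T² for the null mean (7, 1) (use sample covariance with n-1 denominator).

Step 1 — sample mean vector:
  mean(X_1) = (6 + 7 + 7 + 8 + 2) / 5 = 30/5 = 6
  mean(X_2) = (9 + 5 + 8 + 8 + 8) / 5 = 38/5 = 7.6
  x̄ = (6, 7.6),  deviation x̄ - mu_0 = (6, 7.6) - (7, 1) = (-1, 6.6).

Step 2 — sample covariance matrix, S[i,j] = (1/(n-1)) · Σ_k (x_{k,i} - mean_i) · (x_{k,j} - mean_j), divisor n-1 = 4:
  S[X_1,X_1] = ((0)·(0) + (1)·(1) + (1)·(1) + (2)·(2) + (-4)·(-4)) / 4 = 22/4 = 5.5
  S[X_1,X_2] = ((0)·(1.4) + (1)·(-2.6) + (1)·(0.4) + (2)·(0.4) + (-4)·(0.4)) / 4 = -3/4 = -0.75
  S[X_2,X_2] = ((1.4)·(1.4) + (-2.6)·(-2.6) + (0.4)·(0.4) + (0.4)·(0.4) + (0.4)·(0.4)) / 4 = 9.2/4 = 2.3
  S = [[5.5, -0.75],
 [-0.75, 2.3]].

Step 3 — invert S. det(S) = 5.5·2.3 - (-0.75)² = 12.0875.
  S^{-1} = (1/det) · [[d, -b], [-b, a]] = [[0.1903, 0.062],
 [0.062, 0.455]].

Step 4 — quadratic form (x̄ - mu_0)^T · S^{-1} · (x̄ - mu_0):
  S^{-1} · (x̄ - mu_0) = (0.2192, 2.9411),
  (x̄ - mu_0)^T · [...] = (-1)·(0.2192) + (6.6)·(2.9411) = 19.1917.

Step 5 — scale by n: T² = 5 · 19.1917 = 95.9586.

T² ≈ 95.9586


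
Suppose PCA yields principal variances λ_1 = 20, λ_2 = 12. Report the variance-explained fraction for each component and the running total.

Step 1 — total variance = trace(Sigma) = Σ λ_i = 20 + 12 = 32.

Step 2 — fraction explained by component i = λ_i / Σ λ:
  PC1: 20/32 = 0.625
  PC2: 12/32 = 0.375

Step 3 — cumulative fraction after k components = (λ_1 + ... + λ_k) / Σ λ:
  k = 1: 20/32 = 0.625
  k = 2: (20 + 12)/32 = 32/32 = 1

Summary (fraction, with percent):

explained: PC1 0.625 (62.5%), PC2 0.375 (37.5%);  cumulative: 0.625, 1


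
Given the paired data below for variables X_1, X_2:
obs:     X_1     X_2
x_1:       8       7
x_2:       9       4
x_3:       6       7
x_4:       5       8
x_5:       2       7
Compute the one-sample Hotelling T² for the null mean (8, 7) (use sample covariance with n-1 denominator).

Step 1 — sample mean vector:
  mean(X_1) = (8 + 9 + 6 + 5 + 2) / 5 = 30/5 = 6
  mean(X_2) = (7 + 4 + 7 + 8 + 7) / 5 = 33/5 = 6.6
  x̄ = (6, 6.6),  deviation x̄ - mu_0 = (6, 6.6) - (8, 7) = (-2, -0.4).

Step 2 — sample covariance matrix, S[i,j] = (1/(n-1)) · Σ_k (x_{k,i} - mean_i) · (x_{k,j} - mean_j), divisor n-1 = 4:
  S[X_1,X_1] = ((2)·(2) + (3)·(3) + (0)·(0) + (-1)·(-1) + (-4)·(-4)) / 4 = 30/4 = 7.5
  S[X_1,X_2] = ((2)·(0.4) + (3)·(-2.6) + (0)·(0.4) + (-1)·(1.4) + (-4)·(0.4)) / 4 = -10/4 = -2.5
  S[X_2,X_2] = ((0.4)·(0.4) + (-2.6)·(-2.6) + (0.4)·(0.4) + (1.4)·(1.4) + (0.4)·(0.4)) / 4 = 9.2/4 = 2.3
  S = [[7.5, -2.5],
 [-2.5, 2.3]].

Step 3 — invert S. det(S) = 7.5·2.3 - (-2.5)² = 11.
  S^{-1} = (1/det) · [[d, -b], [-b, a]] = [[0.2091, 0.2273],
 [0.2273, 0.6818]].

Step 4 — quadratic form (x̄ - mu_0)^T · S^{-1} · (x̄ - mu_0):
  S^{-1} · (x̄ - mu_0) = (-0.5091, -0.7273),
  (x̄ - mu_0)^T · [...] = (-2)·(-0.5091) + (-0.4)·(-0.7273) = 1.3091.

Step 5 — scale by n: T² = 5 · 1.3091 = 6.5455.

T² ≈ 6.5455


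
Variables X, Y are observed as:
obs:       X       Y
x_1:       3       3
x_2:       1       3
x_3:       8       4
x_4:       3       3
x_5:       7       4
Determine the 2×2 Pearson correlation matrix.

Step 1 — column means:
  mean(X) = (3 + 1 + 8 + 3 + 7) / 5 = 22/5 = 4.4
  mean(Y) = (3 + 3 + 4 + 3 + 4) / 5 = 17/5 = 3.4

Step 2 — sample variances and covariances s[i,j] = (1/(n-1)) · Σ_k (x_{k,i} - mean_i) · (x_{k,j} - mean_j), with n-1 = 4:
  s[X,X] = ((-1.4)·(-1.4) + (-3.4)·(-3.4) + (3.6)·(3.6) + (-1.4)·(-1.4) + (2.6)·(2.6)) / 4 = 35.2/4 = 8.8
  s[X,Y] = ((-1.4)·(-0.4) + (-3.4)·(-0.4) + (3.6)·(0.6) + (-1.4)·(-0.4) + (2.6)·(0.6)) / 4 = 6.2/4 = 1.55
  s[Y,Y] = ((-0.4)·(-0.4) + (-0.4)·(-0.4) + (0.6)·(0.6) + (-0.4)·(-0.4) + (0.6)·(0.6)) / 4 = 1.2/4 = 0.3
  Sample standard deviations s_i = √(s[i,i]):
  s(X) = √(8.8) = 2.9665
  s(Y) = √(0.3) = 0.5477

Step 3 — r_{ij} = s_{ij} / (s_i · s_j):
  r[X,X] = 1 (diagonal).
  r[X,Y] = 1.55 / (2.9665 · 0.5477) = 1.55 / 1.6248 = 0.954
  r[Y,Y] = 1 (diagonal).

R is symmetric with unit diagonal. Assembling:

R = [[1, 0.954],
 [0.954, 1]]


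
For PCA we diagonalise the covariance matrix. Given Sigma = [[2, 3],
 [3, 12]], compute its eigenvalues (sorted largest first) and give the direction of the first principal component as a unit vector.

Step 1 — characteristic polynomial of 2×2 Sigma:
  det(Sigma - λI) = λ² - trace · λ + det = 0.
  trace = 2 + 12 = 14, det = 2·12 - (3)² = 15.
Step 2 — discriminant:
  Δ = trace² - 4·det = 196 - 60 = 136.
Step 3 — eigenvalues:
  λ = (trace ± √Δ)/2 = (14 ± 11.6619)/2,
  λ_1 = 12.831,  λ_2 = 1.169.

Step 4 — unit eigenvector for λ_1: solve (Sigma - λ_1 I)v = 0. First row:
  (2 - 12.831)·v_x + (3)·v_y = 0, i.e. (-10.831)·v_x + (3)·v_y = 0,
  so v ∝ (b, λ_1 - a) = (3, 10.831) = u.
  ||u|| = √((3)² + (10.831)²) = √(126.3095) ≈ 11.2388,
  v_1 = u/||u|| ≈ (0.2669, 0.9637) (||v_1|| = 1).

λ_1 = 12.831,  λ_2 = 1.169;  v_1 ≈ (0.2669, 0.9637)


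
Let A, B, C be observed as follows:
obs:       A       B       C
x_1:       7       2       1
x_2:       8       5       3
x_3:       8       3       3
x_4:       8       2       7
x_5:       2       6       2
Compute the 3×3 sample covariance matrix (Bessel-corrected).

Step 1 — column means:
  mean(A) = (7 + 8 + 8 + 8 + 2) / 5 = 33/5 = 6.6
  mean(B) = (2 + 5 + 3 + 2 + 6) / 5 = 18/5 = 3.6
  mean(C) = (1 + 3 + 3 + 7 + 2) / 5 = 16/5 = 3.2

Step 2 — sample covariance S[i,j] = (1/(n-1)) · Σ_k (x_{k,i} - mean_i) · (x_{k,j} - mean_j), with n-1 = 4.
  S[A,A] = ((0.4)·(0.4) + (1.4)·(1.4) + (1.4)·(1.4) + (1.4)·(1.4) + (-4.6)·(-4.6)) / 4 = 27.2/4 = 6.8
  S[A,B] = ((0.4)·(-1.6) + (1.4)·(1.4) + (1.4)·(-0.6) + (1.4)·(-1.6) + (-4.6)·(2.4)) / 4 = -12.8/4 = -3.2
  S[A,C] = ((0.4)·(-2.2) + (1.4)·(-0.2) + (1.4)·(-0.2) + (1.4)·(3.8) + (-4.6)·(-1.2)) / 4 = 9.4/4 = 2.35
  S[B,B] = ((-1.6)·(-1.6) + (1.4)·(1.4) + (-0.6)·(-0.6) + (-1.6)·(-1.6) + (2.4)·(2.4)) / 4 = 13.2/4 = 3.3
  S[B,C] = ((-1.6)·(-2.2) + (1.4)·(-0.2) + (-0.6)·(-0.2) + (-1.6)·(3.8) + (2.4)·(-1.2)) / 4 = -5.6/4 = -1.4
  S[C,C] = ((-2.2)·(-2.2) + (-0.2)·(-0.2) + (-0.2)·(-0.2) + (3.8)·(3.8) + (-1.2)·(-1.2)) / 4 = 20.8/4 = 5.2

S is symmetric (S[j,i] = S[i,j]). Assembling:

S = [[6.8, -3.2, 2.35],
 [-3.2, 3.3, -1.4],
 [2.35, -1.4, 5.2]]


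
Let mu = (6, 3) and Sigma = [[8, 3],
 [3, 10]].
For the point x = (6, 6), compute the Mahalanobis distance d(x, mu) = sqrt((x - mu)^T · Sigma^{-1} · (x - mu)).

Step 1 — centre the observation: (x - mu) = (0, 3).

Step 2 — invert Sigma. det(Sigma) = 8·10 - (3)² = 71.
  Sigma^{-1} = (1/det) · [[d, -b], [-b, a]] = [[0.1408, -0.0423],
 [-0.0423, 0.1127]].

Step 3 — form the quadratic (x - mu)^T · Sigma^{-1} · (x - mu):
  Sigma^{-1} · (x - mu) = (-0.1268, 0.338).
  (x - mu)^T · [Sigma^{-1} · (x - mu)] = (0)·(-0.1268) + (3)·(0.338) = 1.0141.

Step 4 — take square root: d = √(1.0141) ≈ 1.007.

d(x, mu) = √(1.0141) ≈ 1.007


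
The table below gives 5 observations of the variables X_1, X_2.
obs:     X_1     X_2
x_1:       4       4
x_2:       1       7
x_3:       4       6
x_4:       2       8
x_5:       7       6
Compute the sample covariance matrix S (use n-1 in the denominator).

Step 1 — column means:
  mean(X_1) = (4 + 1 + 4 + 2 + 7) / 5 = 18/5 = 3.6
  mean(X_2) = (4 + 7 + 6 + 8 + 6) / 5 = 31/5 = 6.2

Step 2 — sample covariance S[i,j] = (1/(n-1)) · Σ_k (x_{k,i} - mean_i) · (x_{k,j} - mean_j), with n-1 = 4.
  S[X_1,X_1] = ((0.4)·(0.4) + (-2.6)·(-2.6) + (0.4)·(0.4) + (-1.6)·(-1.6) + (3.4)·(3.4)) / 4 = 21.2/4 = 5.3
  S[X_1,X_2] = ((0.4)·(-2.2) + (-2.6)·(0.8) + (0.4)·(-0.2) + (-1.6)·(1.8) + (3.4)·(-0.2)) / 4 = -6.6/4 = -1.65
  S[X_2,X_2] = ((-2.2)·(-2.2) + (0.8)·(0.8) + (-0.2)·(-0.2) + (1.8)·(1.8) + (-0.2)·(-0.2)) / 4 = 8.8/4 = 2.2

S is symmetric (S[j,i] = S[i,j]). Assembling:

S = [[5.3, -1.65],
 [-1.65, 2.2]]


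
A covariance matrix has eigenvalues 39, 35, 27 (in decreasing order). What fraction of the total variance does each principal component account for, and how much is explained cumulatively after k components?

Step 1 — total variance = trace(Sigma) = Σ λ_i = 39 + 35 + 27 = 101.

Step 2 — fraction explained by component i = λ_i / Σ λ:
  PC1: 39/101 = 0.3861
  PC2: 35/101 = 0.3465
  PC3: 27/101 = 0.2673

Step 3 — cumulative fraction after k components = (λ_1 + ... + λ_k) / Σ λ:
  k = 1: 39/101 = 0.3861
  k = 2: (39 + 35)/101 = 74/101 = 0.7327
  k = 3: (39 + 35 + 27)/101 = 101/101 = 1

Summary (fraction, with percent):

explained: PC1 0.3861 (38.61%), PC2 0.3465 (34.65%), PC3 0.2673 (26.73%);  cumulative: 0.3861, 0.7327, 1


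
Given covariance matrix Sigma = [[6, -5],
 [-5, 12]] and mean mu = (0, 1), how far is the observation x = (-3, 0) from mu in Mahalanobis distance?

Step 1 — centre the observation: (x - mu) = (-3, -1).

Step 2 — invert Sigma. det(Sigma) = 6·12 - (-5)² = 47.
  Sigma^{-1} = (1/det) · [[d, -b], [-b, a]] = [[0.2553, 0.1064],
 [0.1064, 0.1277]].

Step 3 — form the quadratic (x - mu)^T · Sigma^{-1} · (x - mu):
  Sigma^{-1} · (x - mu) = (-0.8723, -0.4468).
  (x - mu)^T · [Sigma^{-1} · (x - mu)] = (-3)·(-0.8723) + (-1)·(-0.4468) = 3.0638.

Step 4 — take square root: d = √(3.0638) ≈ 1.7504.

d(x, mu) = √(3.0638) ≈ 1.7504


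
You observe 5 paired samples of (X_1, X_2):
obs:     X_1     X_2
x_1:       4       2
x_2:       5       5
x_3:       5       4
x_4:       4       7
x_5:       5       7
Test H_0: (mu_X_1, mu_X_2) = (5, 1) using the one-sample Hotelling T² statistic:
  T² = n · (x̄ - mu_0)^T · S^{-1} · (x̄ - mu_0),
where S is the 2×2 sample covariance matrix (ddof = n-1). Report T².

Step 1 — sample mean vector:
  mean(X_1) = (4 + 5 + 5 + 4 + 5) / 5 = 23/5 = 4.6
  mean(X_2) = (2 + 5 + 4 + 7 + 7) / 5 = 25/5 = 5
  x̄ = (4.6, 5),  deviation x̄ - mu_0 = (4.6, 5) - (5, 1) = (-0.4, 4).

Step 2 — sample covariance matrix, S[i,j] = (1/(n-1)) · Σ_k (x_{k,i} - mean_i) · (x_{k,j} - mean_j), divisor n-1 = 4:
  S[X_1,X_1] = ((-0.6)·(-0.6) + (0.4)·(0.4) + (0.4)·(0.4) + (-0.6)·(-0.6) + (0.4)·(0.4)) / 4 = 1.2/4 = 0.3
  S[X_1,X_2] = ((-0.6)·(-3) + (0.4)·(0) + (0.4)·(-1) + (-0.6)·(2) + (0.4)·(2)) / 4 = 1/4 = 0.25
  S[X_2,X_2] = ((-3)·(-3) + (0)·(0) + (-1)·(-1) + (2)·(2) + (2)·(2)) / 4 = 18/4 = 4.5
  S = [[0.3, 0.25],
 [0.25, 4.5]].

Step 3 — invert S. det(S) = 0.3·4.5 - (0.25)² = 1.2875.
  S^{-1} = (1/det) · [[d, -b], [-b, a]] = [[3.4951, -0.1942],
 [-0.1942, 0.233]].

Step 4 — quadratic form (x̄ - mu_0)^T · S^{-1} · (x̄ - mu_0):
  S^{-1} · (x̄ - mu_0) = (-2.1748, 1.0097),
  (x̄ - mu_0)^T · [...] = (-0.4)·(-2.1748) + (4)·(1.0097) = 4.9087.

Step 5 — scale by n: T² = 5 · 4.9087 = 24.5437.

T² ≈ 24.5437


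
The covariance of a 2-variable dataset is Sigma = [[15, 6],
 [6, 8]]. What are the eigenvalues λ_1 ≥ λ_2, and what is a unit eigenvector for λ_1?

Step 1 — characteristic polynomial of 2×2 Sigma:
  det(Sigma - λI) = λ² - trace · λ + det = 0.
  trace = 15 + 8 = 23, det = 15·8 - (6)² = 84.
Step 2 — discriminant:
  Δ = trace² - 4·det = 529 - 336 = 193.
Step 3 — eigenvalues:
  λ = (trace ± √Δ)/2 = (23 ± 13.8924)/2,
  λ_1 = 18.4462,  λ_2 = 4.5538.

Step 4 — unit eigenvector for λ_1: solve (Sigma - λ_1 I)v = 0. First row:
  (15 - 18.4462)·v_x + (6)·v_y = 0, i.e. (-3.4462)·v_x + (6)·v_y = 0,
  so v ∝ (b, λ_1 - a) = (6, 3.4462) = u.
  ||u|| = √((6)² + (3.4462)²) = √(47.8764) ≈ 6.9193,
  v_1 = u/||u|| ≈ (0.8671, 0.4981) (||v_1|| = 1).

λ_1 = 18.4462,  λ_2 = 4.5538;  v_1 ≈ (0.8671, 0.4981)


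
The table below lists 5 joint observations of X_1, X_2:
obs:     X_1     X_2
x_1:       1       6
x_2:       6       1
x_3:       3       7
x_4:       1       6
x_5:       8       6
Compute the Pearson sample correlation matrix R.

Step 1 — column means:
  mean(X_1) = (1 + 6 + 3 + 1 + 8) / 5 = 19/5 = 3.8
  mean(X_2) = (6 + 1 + 7 + 6 + 6) / 5 = 26/5 = 5.2

Step 2 — sample variances and covariances s[i,j] = (1/(n-1)) · Σ_k (x_{k,i} - mean_i) · (x_{k,j} - mean_j), with n-1 = 4:
  s[X_1,X_1] = ((-2.8)·(-2.8) + (2.2)·(2.2) + (-0.8)·(-0.8) + (-2.8)·(-2.8) + (4.2)·(4.2)) / 4 = 38.8/4 = 9.7
  s[X_1,X_2] = ((-2.8)·(0.8) + (2.2)·(-4.2) + (-0.8)·(1.8) + (-2.8)·(0.8) + (4.2)·(0.8)) / 4 = -11.8/4 = -2.95
  s[X_2,X_2] = ((0.8)·(0.8) + (-4.2)·(-4.2) + (1.8)·(1.8) + (0.8)·(0.8) + (0.8)·(0.8)) / 4 = 22.8/4 = 5.7
  Sample standard deviations s_i = √(s[i,i]):
  s(X_1) = √(9.7) = 3.1145
  s(X_2) = √(5.7) = 2.3875

Step 3 — r_{ij} = s_{ij} / (s_i · s_j):
  r[X_1,X_1] = 1 (diagonal).
  r[X_1,X_2] = -2.95 / (3.1145 · 2.3875) = -2.95 / 7.4357 = -0.3967
  r[X_2,X_2] = 1 (diagonal).

R is symmetric with unit diagonal. Assembling:

R = [[1, -0.3967],
 [-0.3967, 1]]


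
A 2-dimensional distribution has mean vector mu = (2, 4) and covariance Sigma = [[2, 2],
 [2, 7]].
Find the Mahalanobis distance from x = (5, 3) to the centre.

Step 1 — centre the observation: (x - mu) = (3, -1).

Step 2 — invert Sigma. det(Sigma) = 2·7 - (2)² = 10.
  Sigma^{-1} = (1/det) · [[d, -b], [-b, a]] = [[0.7, -0.2],
 [-0.2, 0.2]].

Step 3 — form the quadratic (x - mu)^T · Sigma^{-1} · (x - mu):
  Sigma^{-1} · (x - mu) = (2.3, -0.8).
  (x - mu)^T · [Sigma^{-1} · (x - mu)] = (3)·(2.3) + (-1)·(-0.8) = 7.7.

Step 4 — take square root: d = √(7.7) ≈ 2.7749.

d(x, mu) = √(7.7) ≈ 2.7749


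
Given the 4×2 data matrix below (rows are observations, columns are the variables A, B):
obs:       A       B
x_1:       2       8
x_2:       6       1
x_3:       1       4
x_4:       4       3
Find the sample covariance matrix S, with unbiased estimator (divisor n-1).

Step 1 — column means:
  mean(A) = (2 + 6 + 1 + 4) / 4 = 13/4 = 3.25
  mean(B) = (8 + 1 + 4 + 3) / 4 = 16/4 = 4

Step 2 — sample covariance S[i,j] = (1/(n-1)) · Σ_k (x_{k,i} - mean_i) · (x_{k,j} - mean_j), with n-1 = 3.
  S[A,A] = ((-1.25)·(-1.25) + (2.75)·(2.75) + (-2.25)·(-2.25) + (0.75)·(0.75)) / 3 = 14.75/3 = 4.9167
  S[A,B] = ((-1.25)·(4) + (2.75)·(-3) + (-2.25)·(0) + (0.75)·(-1)) / 3 = -14/3 = -4.6667
  S[B,B] = ((4)·(4) + (-3)·(-3) + (0)·(0) + (-1)·(-1)) / 3 = 26/3 = 8.6667

S is symmetric (S[j,i] = S[i,j]). Assembling:

S = [[4.9167, -4.6667],
 [-4.6667, 8.6667]]


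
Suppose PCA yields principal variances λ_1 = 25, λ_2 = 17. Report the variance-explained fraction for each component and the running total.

Step 1 — total variance = trace(Sigma) = Σ λ_i = 25 + 17 = 42.

Step 2 — fraction explained by component i = λ_i / Σ λ:
  PC1: 25/42 = 0.5952
  PC2: 17/42 = 0.4048

Step 3 — cumulative fraction after k components = (λ_1 + ... + λ_k) / Σ λ:
  k = 1: 25/42 = 0.5952
  k = 2: (25 + 17)/42 = 42/42 = 1

Summary (fraction, with percent):

explained: PC1 0.5952 (59.52%), PC2 0.4048 (40.48%);  cumulative: 0.5952, 1


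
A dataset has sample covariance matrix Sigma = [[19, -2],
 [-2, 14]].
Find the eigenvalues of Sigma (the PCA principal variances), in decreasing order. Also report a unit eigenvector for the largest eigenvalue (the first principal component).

Step 1 — characteristic polynomial of 2×2 Sigma:
  det(Sigma - λI) = λ² - trace · λ + det = 0.
  trace = 19 + 14 = 33, det = 19·14 - (-2)² = 262.
Step 2 — discriminant:
  Δ = trace² - 4·det = 1089 - 1048 = 41.
Step 3 — eigenvalues:
  λ = (trace ± √Δ)/2 = (33 ± 6.4031)/2,
  λ_1 = 19.7016,  λ_2 = 13.2984.

Step 4 — unit eigenvector for λ_1: solve (Sigma - λ_1 I)v = 0. First row:
  (19 - 19.7016)·v_x + (-2)·v_y = 0, i.e. (-0.7016)·v_x + (-2)·v_y = 0,
  so v ∝ (b, λ_1 - a) = (-2, 0.7016); multiply by -1 so the first entry is positive: u = (2, -0.7016).
  ||u|| = √((2)² + (-0.7016)²) = √(4.4922) ≈ 2.1195,
  v_1 = u/||u|| ≈ (0.9436, -0.331) (||v_1|| = 1).

λ_1 = 19.7016,  λ_2 = 13.2984;  v_1 ≈ (0.9436, -0.331)


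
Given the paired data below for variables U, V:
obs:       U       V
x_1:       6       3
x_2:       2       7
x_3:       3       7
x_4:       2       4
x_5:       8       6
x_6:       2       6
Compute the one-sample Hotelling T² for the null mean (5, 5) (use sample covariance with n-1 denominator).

Step 1 — sample mean vector:
  mean(U) = (6 + 2 + 3 + 2 + 8 + 2) / 6 = 23/6 = 3.8333
  mean(V) = (3 + 7 + 7 + 4 + 6 + 6) / 6 = 33/6 = 5.5
  x̄ = (3.8333, 5.5),  deviation x̄ - mu_0 = (3.8333, 5.5) - (5, 5) = (-1.1667, 0.5).

Step 2 — sample covariance matrix, S[i,j] = (1/(n-1)) · Σ_k (x_{k,i} - mean_i) · (x_{k,j} - mean_j), divisor n-1 = 5:
  S[U,U] = ((2.1667)·(2.1667) + (-1.8333)·(-1.8333) + (-0.8333)·(-0.8333) + (-1.8333)·(-1.8333) + (4.1667)·(4.1667) + (-1.8333)·(-1.8333)) / 5 = 32.8333/5 = 6.5667
  S[U,V] = ((2.1667)·(-2.5) + (-1.8333)·(1.5) + (-0.8333)·(1.5) + (-1.8333)·(-1.5) + (4.1667)·(0.5) + (-1.8333)·(0.5)) / 5 = -5.5/5 = -1.1
  S[V,V] = ((-2.5)·(-2.5) + (1.5)·(1.5) + (1.5)·(1.5) + (-1.5)·(-1.5) + (0.5)·(0.5) + (0.5)·(0.5)) / 5 = 13.5/5 = 2.7
  S = [[6.5667, -1.1],
 [-1.1, 2.7]].

Step 3 — invert S. det(S) = 6.5667·2.7 - (-1.1)² = 16.52.
  S^{-1} = (1/det) · [[d, -b], [-b, a]] = [[0.1634, 0.0666],
 [0.0666, 0.3975]].

Step 4 — quadratic form (x̄ - mu_0)^T · S^{-1} · (x̄ - mu_0):
  S^{-1} · (x̄ - mu_0) = (-0.1574, 0.1211),
  (x̄ - mu_0)^T · [...] = (-1.1667)·(-0.1574) + (0.5)·(0.1211) = 0.2441.

Step 5 — scale by n: T² = 6 · 0.2441 = 1.4649.

T² ≈ 1.4649


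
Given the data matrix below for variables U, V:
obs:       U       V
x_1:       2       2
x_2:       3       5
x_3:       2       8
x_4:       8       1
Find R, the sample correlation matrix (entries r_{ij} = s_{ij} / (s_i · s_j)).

Step 1 — column means:
  mean(U) = (2 + 3 + 2 + 8) / 4 = 15/4 = 3.75
  mean(V) = (2 + 5 + 8 + 1) / 4 = 16/4 = 4

Step 2 — sample variances and covariances s[i,j] = (1/(n-1)) · Σ_k (x_{k,i} - mean_i) · (x_{k,j} - mean_j), with n-1 = 3:
  s[U,U] = ((-1.75)·(-1.75) + (-0.75)·(-0.75) + (-1.75)·(-1.75) + (4.25)·(4.25)) / 3 = 24.75/3 = 8.25
  s[U,V] = ((-1.75)·(-2) + (-0.75)·(1) + (-1.75)·(4) + (4.25)·(-3)) / 3 = -17/3 = -5.6667
  s[V,V] = ((-2)·(-2) + (1)·(1) + (4)·(4) + (-3)·(-3)) / 3 = 30/3 = 10
  Sample standard deviations s_i = √(s[i,i]):
  s(U) = √(8.25) = 2.8723
  s(V) = √(10) = 3.1623

Step 3 — r_{ij} = s_{ij} / (s_i · s_j):
  r[U,U] = 1 (diagonal).
  r[U,V] = -5.6667 / (2.8723 · 3.1623) = -5.6667 / 9.083 = -0.6239
  r[V,V] = 1 (diagonal).

R is symmetric with unit diagonal. Assembling:

R = [[1, -0.6239],
 [-0.6239, 1]]


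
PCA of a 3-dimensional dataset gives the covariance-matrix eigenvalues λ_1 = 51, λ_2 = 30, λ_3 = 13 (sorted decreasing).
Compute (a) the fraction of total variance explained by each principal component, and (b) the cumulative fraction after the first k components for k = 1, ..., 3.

Step 1 — total variance = trace(Sigma) = Σ λ_i = 51 + 30 + 13 = 94.

Step 2 — fraction explained by component i = λ_i / Σ λ:
  PC1: 51/94 = 0.5426
  PC2: 30/94 = 0.3191
  PC3: 13/94 = 0.1383

Step 3 — cumulative fraction after k components = (λ_1 + ... + λ_k) / Σ λ:
  k = 1: 51/94 = 0.5426
  k = 2: (51 + 30)/94 = 81/94 = 0.8617
  k = 3: (51 + 30 + 13)/94 = 94/94 = 1

Summary (fraction, with percent):

explained: PC1 0.5426 (54.26%), PC2 0.3191 (31.91%), PC3 0.1383 (13.83%);  cumulative: 0.5426, 0.8617, 1


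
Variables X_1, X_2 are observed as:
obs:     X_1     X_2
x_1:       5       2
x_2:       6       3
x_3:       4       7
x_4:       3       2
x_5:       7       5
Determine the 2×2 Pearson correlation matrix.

Step 1 — column means:
  mean(X_1) = (5 + 6 + 4 + 3 + 7) / 5 = 25/5 = 5
  mean(X_2) = (2 + 3 + 7 + 2 + 5) / 5 = 19/5 = 3.8

Step 2 — sample variances and covariances s[i,j] = (1/(n-1)) · Σ_k (x_{k,i} - mean_i) · (x_{k,j} - mean_j), with n-1 = 4:
  s[X_1,X_1] = ((0)·(0) + (1)·(1) + (-1)·(-1) + (-2)·(-2) + (2)·(2)) / 4 = 10/4 = 2.5
  s[X_1,X_2] = ((0)·(-1.8) + (1)·(-0.8) + (-1)·(3.2) + (-2)·(-1.8) + (2)·(1.2)) / 4 = 2/4 = 0.5
  s[X_2,X_2] = ((-1.8)·(-1.8) + (-0.8)·(-0.8) + (3.2)·(3.2) + (-1.8)·(-1.8) + (1.2)·(1.2)) / 4 = 18.8/4 = 4.7
  Sample standard deviations s_i = √(s[i,i]):
  s(X_1) = √(2.5) = 1.5811
  s(X_2) = √(4.7) = 2.1679

Step 3 — r_{ij} = s_{ij} / (s_i · s_j):
  r[X_1,X_1] = 1 (diagonal).
  r[X_1,X_2] = 0.5 / (1.5811 · 2.1679) = 0.5 / 3.4278 = 0.1459
  r[X_2,X_2] = 1 (diagonal).

R is symmetric with unit diagonal. Assembling:

R = [[1, 0.1459],
 [0.1459, 1]]


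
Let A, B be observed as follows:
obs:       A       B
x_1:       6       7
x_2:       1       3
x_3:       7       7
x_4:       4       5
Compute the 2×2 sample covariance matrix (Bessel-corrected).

Step 1 — column means:
  mean(A) = (6 + 1 + 7 + 4) / 4 = 18/4 = 4.5
  mean(B) = (7 + 3 + 7 + 5) / 4 = 22/4 = 5.5

Step 2 — sample covariance S[i,j] = (1/(n-1)) · Σ_k (x_{k,i} - mean_i) · (x_{k,j} - mean_j), with n-1 = 3.
  S[A,A] = ((1.5)·(1.5) + (-3.5)·(-3.5) + (2.5)·(2.5) + (-0.5)·(-0.5)) / 3 = 21/3 = 7
  S[A,B] = ((1.5)·(1.5) + (-3.5)·(-2.5) + (2.5)·(1.5) + (-0.5)·(-0.5)) / 3 = 15/3 = 5
  S[B,B] = ((1.5)·(1.5) + (-2.5)·(-2.5) + (1.5)·(1.5) + (-0.5)·(-0.5)) / 3 = 11/3 = 3.6667

S is symmetric (S[j,i] = S[i,j]). Assembling:

S = [[7, 5],
 [5, 3.6667]]


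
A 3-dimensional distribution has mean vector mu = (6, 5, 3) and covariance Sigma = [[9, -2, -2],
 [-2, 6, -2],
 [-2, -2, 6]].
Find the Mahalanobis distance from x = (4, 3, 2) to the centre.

Step 1 — centre the observation: (x - mu) = (-2, -2, -1).

Step 2 — invert Sigma (cofactor / det for 3×3, or solve directly):
  Sigma^{-1} = [[0.1429, 0.0714, 0.0714],
 [0.0714, 0.2232, 0.0982],
 [0.0714, 0.0982, 0.2232]].

Step 3 — form the quadratic (x - mu)^T · Sigma^{-1} · (x - mu):
  Sigma^{-1} · (x - mu) = (-0.5, -0.6875, -0.5625).
  (x - mu)^T · [Sigma^{-1} · (x - mu)] = (-2)·(-0.5) + (-2)·(-0.6875) + (-1)·(-0.5625) = 2.9375.

Step 4 — take square root: d = √(2.9375) ≈ 1.7139.

d(x, mu) = √(2.9375) ≈ 1.7139


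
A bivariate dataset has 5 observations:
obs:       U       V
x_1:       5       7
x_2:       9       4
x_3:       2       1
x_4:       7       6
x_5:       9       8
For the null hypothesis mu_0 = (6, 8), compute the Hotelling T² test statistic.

Step 1 — sample mean vector:
  mean(U) = (5 + 9 + 2 + 7 + 9) / 5 = 32/5 = 6.4
  mean(V) = (7 + 4 + 1 + 6 + 8) / 5 = 26/5 = 5.2
  x̄ = (6.4, 5.2),  deviation x̄ - mu_0 = (6.4, 5.2) - (6, 8) = (0.4, -2.8).

Step 2 — sample covariance matrix, S[i,j] = (1/(n-1)) · Σ_k (x_{k,i} - mean_i) · (x_{k,j} - mean_j), divisor n-1 = 4:
  S[U,U] = ((-1.4)·(-1.4) + (2.6)·(2.6) + (-4.4)·(-4.4) + (0.6)·(0.6) + (2.6)·(2.6)) / 4 = 35.2/4 = 8.8
  S[U,V] = ((-1.4)·(1.8) + (2.6)·(-1.2) + (-4.4)·(-4.2) + (0.6)·(0.8) + (2.6)·(2.8)) / 4 = 20.6/4 = 5.15
  S[V,V] = ((1.8)·(1.8) + (-1.2)·(-1.2) + (-4.2)·(-4.2) + (0.8)·(0.8) + (2.8)·(2.8)) / 4 = 30.8/4 = 7.7
  S = [[8.8, 5.15],
 [5.15, 7.7]].

Step 3 — invert S. det(S) = 8.8·7.7 - (5.15)² = 41.2375.
  S^{-1} = (1/det) · [[d, -b], [-b, a]] = [[0.1867, -0.1249],
 [-0.1249, 0.2134]].

Step 4 — quadratic form (x̄ - mu_0)^T · S^{-1} · (x̄ - mu_0):
  S^{-1} · (x̄ - mu_0) = (0.4244, -0.6475),
  (x̄ - mu_0)^T · [...] = (0.4)·(0.4244) + (-2.8)·(-0.6475) = 1.9827.

Step 5 — scale by n: T² = 5 · 1.9827 = 9.9133.

T² ≈ 9.9133


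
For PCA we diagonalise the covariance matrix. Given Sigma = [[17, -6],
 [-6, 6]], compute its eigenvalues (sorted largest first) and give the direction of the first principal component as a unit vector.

Step 1 — characteristic polynomial of 2×2 Sigma:
  det(Sigma - λI) = λ² - trace · λ + det = 0.
  trace = 17 + 6 = 23, det = 17·6 - (-6)² = 66.
Step 2 — discriminant:
  Δ = trace² - 4·det = 529 - 264 = 265.
Step 3 — eigenvalues:
  λ = (trace ± √Δ)/2 = (23 ± 16.2788)/2,
  λ_1 = 19.6394,  λ_2 = 3.3606.

Step 4 — unit eigenvector for λ_1: solve (Sigma - λ_1 I)v = 0. First row:
  (17 - 19.6394)·v_x + (-6)·v_y = 0, i.e. (-2.6394)·v_x + (-6)·v_y = 0,
  so v ∝ (b, λ_1 - a) = (-6, 2.6394); multiply by -1 so the first entry is positive: u = (6, -2.6394).
  ||u|| = √((6)² + (-2.6394)²) = √(42.9665) ≈ 6.5549,
  v_1 = u/||u|| ≈ (0.9153, -0.4027) (||v_1|| = 1).

λ_1 = 19.6394,  λ_2 = 3.3606;  v_1 ≈ (0.9153, -0.4027)


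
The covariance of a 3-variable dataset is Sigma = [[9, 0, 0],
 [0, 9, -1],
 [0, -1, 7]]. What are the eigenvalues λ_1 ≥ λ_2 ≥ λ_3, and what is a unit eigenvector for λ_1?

Step 1 — characteristic polynomial p(λ) = det(λI - Sigma) = λ³ - tr·λ² + c_1·λ - det, where tr = trace, c_1 = sum of the principal 2×2 minors, det = det(Sigma):
  tr = 9 + 9 + 7 = 25,
  c_1 = (9·9 - (0)²) + (9·7 - (0)²) + (9·7 - (-1)²) = 81 + 63 + 62 = 206,
  det = 9·(9·7 - (-1)²) - (0)·((0)·7 - (-1)·(0)) + (0)·((0)·(-1) - 9·(0)) = 9·(62) - (0)·(0) + (0)·(0) = 558.
  So p(λ) = λ³ - 25λ² + 206λ - 558.
Step 2 — look for an integer root (rational root theorem: any rational root is an integer divisor of 558). Testing λ = 9:
  p(9) = 729 - 2025 + 1854 - 558 = 0  ✓
  Dividing out (λ - 9): p(λ) = (λ - 9)(λ² - 16λ + 62).
Step 3 — remaining eigenvalues from the quadratic λ² - 16λ + 62 = 0:
  Δ = 16² - 4·62 = 256 - 248 = 8,  λ = (16 ± √8)/2 = (16 ± 2.8284)/2 ≈ 9.4142 or 6.5858.
  Sorted: λ_1 = 9.4142,  λ_2 = 9,  λ_3 = 6.5858  (check: sum = 25 = tr ✓).

Step 4 — unit eigenvector for λ_1 ≈ 9.4142: v spans the null space of (Sigma - λ_1 I), whose rows are
  r_1 = (-0.4142, 0, 0),  r_2 = (0, -0.4142, -1),  r_3 = (0, -1, -2.4142).
  v is orthogonal to every row, so take v ∝ r_1 × r_2 = ((0)·(-1) - (0)·(-0.4142), (0)·(0) - (-0.4142)·(-1), (-0.4142)·(-0.4142) - (0)·(0)) ≈ (0, -0.4142, 0.1716).
  Rescale (multiply by -1 so the first nonzero entry is positive): u = (0, 0.4142, -0.1716).
  ||u|| = √((0)² + (0.4142)² + (-0.1716)²) = √(0.201) ≈ 0.4483,  v_1 = u/||u|| ≈ (0, 0.9239, -0.3827) (||v_1|| = 1).

λ_1 = 9.4142,  λ_2 = 9,  λ_3 = 6.5858;  v_1 ≈ (0, 0.9239, -0.3827)


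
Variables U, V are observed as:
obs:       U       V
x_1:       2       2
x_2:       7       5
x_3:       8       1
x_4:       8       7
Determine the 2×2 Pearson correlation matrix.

Step 1 — column means:
  mean(U) = (2 + 7 + 8 + 8) / 4 = 25/4 = 6.25
  mean(V) = (2 + 5 + 1 + 7) / 4 = 15/4 = 3.75

Step 2 — sample variances and covariances s[i,j] = (1/(n-1)) · Σ_k (x_{k,i} - mean_i) · (x_{k,j} - mean_j), with n-1 = 3:
  s[U,U] = ((-4.25)·(-4.25) + (0.75)·(0.75) + (1.75)·(1.75) + (1.75)·(1.75)) / 3 = 24.75/3 = 8.25
  s[U,V] = ((-4.25)·(-1.75) + (0.75)·(1.25) + (1.75)·(-2.75) + (1.75)·(3.25)) / 3 = 9.25/3 = 3.0833
  s[V,V] = ((-1.75)·(-1.75) + (1.25)·(1.25) + (-2.75)·(-2.75) + (3.25)·(3.25)) / 3 = 22.75/3 = 7.5833
  Sample standard deviations s_i = √(s[i,i]):
  s(U) = √(8.25) = 2.8723
  s(V) = √(7.5833) = 2.7538

Step 3 — r_{ij} = s_{ij} / (s_i · s_j):
  r[U,U] = 1 (diagonal).
  r[U,V] = 3.0833 / (2.8723 · 2.7538) = 3.0833 / 7.9096 = 0.3898
  r[V,V] = 1 (diagonal).

R is symmetric with unit diagonal. Assembling:

R = [[1, 0.3898],
 [0.3898, 1]]


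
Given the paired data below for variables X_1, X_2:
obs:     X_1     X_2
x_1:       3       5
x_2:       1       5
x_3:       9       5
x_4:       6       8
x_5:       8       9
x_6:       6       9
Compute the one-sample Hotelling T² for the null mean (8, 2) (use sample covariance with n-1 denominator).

Step 1 — sample mean vector:
  mean(X_1) = (3 + 1 + 9 + 6 + 8 + 6) / 6 = 33/6 = 5.5
  mean(X_2) = (5 + 5 + 5 + 8 + 9 + 9) / 6 = 41/6 = 6.8333
  x̄ = (5.5, 6.8333),  deviation x̄ - mu_0 = (5.5, 6.8333) - (8, 2) = (-2.5, 4.8333).

Step 2 — sample covariance matrix, S[i,j] = (1/(n-1)) · Σ_k (x_{k,i} - mean_i) · (x_{k,j} - mean_j), divisor n-1 = 5:
  S[X_1,X_1] = ((-2.5)·(-2.5) + (-4.5)·(-4.5) + (3.5)·(3.5) + (0.5)·(0.5) + (2.5)·(2.5) + (0.5)·(0.5)) / 5 = 45.5/5 = 9.1
  S[X_1,X_2] = ((-2.5)·(-1.8333) + (-4.5)·(-1.8333) + (3.5)·(-1.8333) + (0.5)·(1.1667) + (2.5)·(2.1667) + (0.5)·(2.1667)) / 5 = 13.5/5 = 2.7
  S[X_2,X_2] = ((-1.8333)·(-1.8333) + (-1.8333)·(-1.8333) + (-1.8333)·(-1.8333) + (1.1667)·(1.1667) + (2.1667)·(2.1667) + (2.1667)·(2.1667)) / 5 = 20.8333/5 = 4.1667
  S = [[9.1, 2.7],
 [2.7, 4.1667]].

Step 3 — invert S. det(S) = 9.1·4.1667 - (2.7)² = 30.6267.
  S^{-1} = (1/det) · [[d, -b], [-b, a]] = [[0.136, -0.0882],
 [-0.0882, 0.2971]].

Step 4 — quadratic form (x̄ - mu_0)^T · S^{-1} · (x̄ - mu_0):
  S^{-1} · (x̄ - mu_0) = (-0.7662, 1.6565),
  (x̄ - mu_0)^T · [...] = (-2.5)·(-0.7662) + (4.8333)·(1.6565) = 9.922.

Step 5 — scale by n: T² = 6 · 9.922 = 59.532.

T² ≈ 59.532


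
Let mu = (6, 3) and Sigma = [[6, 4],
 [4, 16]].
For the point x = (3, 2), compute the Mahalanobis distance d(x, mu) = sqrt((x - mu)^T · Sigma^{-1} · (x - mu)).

Step 1 — centre the observation: (x - mu) = (-3, -1).

Step 2 — invert Sigma. det(Sigma) = 6·16 - (4)² = 80.
  Sigma^{-1} = (1/det) · [[d, -b], [-b, a]] = [[0.2, -0.05],
 [-0.05, 0.075]].

Step 3 — form the quadratic (x - mu)^T · Sigma^{-1} · (x - mu):
  Sigma^{-1} · (x - mu) = (-0.55, 0.075).
  (x - mu)^T · [Sigma^{-1} · (x - mu)] = (-3)·(-0.55) + (-1)·(0.075) = 1.575.

Step 4 — take square root: d = √(1.575) ≈ 1.255.

d(x, mu) = √(1.575) ≈ 1.255


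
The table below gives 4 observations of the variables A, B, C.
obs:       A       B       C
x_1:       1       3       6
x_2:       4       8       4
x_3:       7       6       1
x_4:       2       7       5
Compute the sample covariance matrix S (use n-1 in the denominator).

Step 1 — column means:
  mean(A) = (1 + 4 + 7 + 2) / 4 = 14/4 = 3.5
  mean(B) = (3 + 8 + 6 + 7) / 4 = 24/4 = 6
  mean(C) = (6 + 4 + 1 + 5) / 4 = 16/4 = 4

Step 2 — sample covariance S[i,j] = (1/(n-1)) · Σ_k (x_{k,i} - mean_i) · (x_{k,j} - mean_j), with n-1 = 3.
  S[A,A] = ((-2.5)·(-2.5) + (0.5)·(0.5) + (3.5)·(3.5) + (-1.5)·(-1.5)) / 3 = 21/3 = 7
  S[A,B] = ((-2.5)·(-3) + (0.5)·(2) + (3.5)·(0) + (-1.5)·(1)) / 3 = 7/3 = 2.3333
  S[A,C] = ((-2.5)·(2) + (0.5)·(0) + (3.5)·(-3) + (-1.5)·(1)) / 3 = -17/3 = -5.6667
  S[B,B] = ((-3)·(-3) + (2)·(2) + (0)·(0) + (1)·(1)) / 3 = 14/3 = 4.6667
  S[B,C] = ((-3)·(2) + (2)·(0) + (0)·(-3) + (1)·(1)) / 3 = -5/3 = -1.6667
  S[C,C] = ((2)·(2) + (0)·(0) + (-3)·(-3) + (1)·(1)) / 3 = 14/3 = 4.6667

S is symmetric (S[j,i] = S[i,j]). Assembling:

S = [[7, 2.3333, -5.6667],
 [2.3333, 4.6667, -1.6667],
 [-5.6667, -1.6667, 4.6667]]


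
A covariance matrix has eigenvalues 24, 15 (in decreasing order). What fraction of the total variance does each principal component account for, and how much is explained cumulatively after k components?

Step 1 — total variance = trace(Sigma) = Σ λ_i = 24 + 15 = 39.

Step 2 — fraction explained by component i = λ_i / Σ λ:
  PC1: 24/39 = 0.6154
  PC2: 15/39 = 0.3846

Step 3 — cumulative fraction after k components = (λ_1 + ... + λ_k) / Σ λ:
  k = 1: 24/39 = 0.6154
  k = 2: (24 + 15)/39 = 39/39 = 1

Summary (fraction, with percent):

explained: PC1 0.6154 (61.54%), PC2 0.3846 (38.46%);  cumulative: 0.6154, 1
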